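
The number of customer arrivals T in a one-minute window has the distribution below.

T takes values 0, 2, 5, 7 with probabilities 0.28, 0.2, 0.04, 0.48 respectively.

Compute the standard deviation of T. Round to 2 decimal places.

E[T] = (0)(0.28) + (2)(0.2) + (5)(0.04) + (7)(0.48) = 3.96
E[T²] = (0)²(0.28) + (2)²(0.2) + (5)²(0.04) + (7)²(0.48) = 25.32
var(T) = E[T²] − (E[T])² = 25.32 − (3.96)² = 9.6384
σ(T) = √9.6384 ≈ 3.10

3.10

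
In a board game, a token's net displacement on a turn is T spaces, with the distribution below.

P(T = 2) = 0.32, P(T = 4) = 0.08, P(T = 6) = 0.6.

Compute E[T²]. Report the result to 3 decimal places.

E[T²] = (2)²(0.32) + (4)²(0.08) + (6)²(0.6) = 24.16

24.160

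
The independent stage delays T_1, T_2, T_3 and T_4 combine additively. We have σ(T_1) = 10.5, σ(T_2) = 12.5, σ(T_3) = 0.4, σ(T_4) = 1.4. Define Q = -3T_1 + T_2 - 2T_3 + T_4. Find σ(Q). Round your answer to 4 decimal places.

33.9279

Var(T_1) = 110.25, Var(T_2) = 156.25, Var(T_3) = 0.16, Var(T_4) = 1.96
By independence, Var(Q) = (-3)²Var(T_1) + (1)²Var(T_2) + (-2)²Var(T_3) + (1)²Var(T_4)
= (-3)²·110.25 + (1)²·156.25 + (-2)²·0.16 + (1)²·1.96 = 1151.1
σ(Q) = √1151.1 ≈ 33.9279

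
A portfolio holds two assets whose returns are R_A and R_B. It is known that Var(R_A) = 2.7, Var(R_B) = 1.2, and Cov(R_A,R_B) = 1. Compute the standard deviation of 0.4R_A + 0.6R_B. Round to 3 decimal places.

Var(0.4R_A + 0.6R_B) = (0.4)²·Var(R_A) + (0.6)²·Var(R_B) + 2·(0.4)·(0.6)·Cov(R_A,R_B)
= 0.16·2.7 + 0.36·1.2 + 0.48·1 = 1.344
SD(0.4R_A + 0.6R_B) = √1.344 ≈ 1.159

1.159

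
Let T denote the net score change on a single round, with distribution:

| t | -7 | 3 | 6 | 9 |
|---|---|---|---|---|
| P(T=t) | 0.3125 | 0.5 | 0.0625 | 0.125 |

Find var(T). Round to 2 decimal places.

31.53

E[T] = (-7)(0.3125) + (3)(0.5) + (6)(0.0625) + (9)(0.125) = 0.8125
E[T²] = (-7)²(0.3125) + (3)²(0.5) + (6)²(0.0625) + (9)²(0.125) = 32.1875
var(T) = E[T²] − (E[T])² = 32.1875 − (0.8125)² = 31.52734375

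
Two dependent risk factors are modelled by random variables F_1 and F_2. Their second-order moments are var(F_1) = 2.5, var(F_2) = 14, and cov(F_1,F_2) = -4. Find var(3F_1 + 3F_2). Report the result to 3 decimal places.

var(3F_1 + 3F_2) = (3)²·var(F_1) + (3)²·var(F_2) + 2·(3)·(3)·cov(F_1,F_2)
= 9·2.5 + 9·14 + 18·-4 = 76.5

76.500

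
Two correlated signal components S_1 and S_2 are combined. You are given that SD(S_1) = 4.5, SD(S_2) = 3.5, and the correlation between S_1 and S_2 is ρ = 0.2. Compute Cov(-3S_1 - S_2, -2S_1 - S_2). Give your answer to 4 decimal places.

149.5000

Var(S_1) = (4.5)² = 20.25;  Var(S_2) = (3.5)² = 12.25
Cov(S_1,S_2) = ρ·SD(S_1)·SD(S_2) = 0.2·4.5·3.5 = 3.15
Cov(-3S_1 - S_2, -2S_1 - S_2) = (-3)(-2)Var(S_1) + (-1)(-1)Var(S_2) + [(-3)(-1) + (-1)(-2)]Cov(S_1,S_2)
= 6·20.25 + 1·12.25 + 5·3.15 = 149.5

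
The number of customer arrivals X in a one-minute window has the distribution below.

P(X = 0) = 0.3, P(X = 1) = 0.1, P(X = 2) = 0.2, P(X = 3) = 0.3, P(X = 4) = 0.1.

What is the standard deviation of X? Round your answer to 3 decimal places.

1.400

E[X] = (0)(0.3) + (1)(0.1) + (2)(0.2) + (3)(0.3) + (4)(0.1) = 1.8
E[X²] = (0)²(0.3) + (1)²(0.1) + (2)²(0.2) + (3)²(0.3) + (4)²(0.1) = 5.2
Var(X) = E[X²] − (E[X])² = 5.2 − (1.8)² = 1.96
σ(X) = √1.96 ≈ 1.400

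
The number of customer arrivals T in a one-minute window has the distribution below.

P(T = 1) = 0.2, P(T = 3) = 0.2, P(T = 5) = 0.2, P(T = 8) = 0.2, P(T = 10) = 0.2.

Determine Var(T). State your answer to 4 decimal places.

10.6400

E[T] = (1)(0.2) + (3)(0.2) + (5)(0.2) + (8)(0.2) + (10)(0.2) = 5.4
E[T²] = (1)²(0.2) + (3)²(0.2) + (5)²(0.2) + (8)²(0.2) + (10)²(0.2) = 39.8
Var(T) = E[T²] − (E[T])² = 39.8 − (5.4)² = 10.64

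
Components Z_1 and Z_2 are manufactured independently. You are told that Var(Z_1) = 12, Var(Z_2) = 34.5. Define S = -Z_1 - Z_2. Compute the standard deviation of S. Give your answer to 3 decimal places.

By independence, Var(S) = (-1)²Var(Z_1) + (-1)²Var(Z_2)
= (-1)²·12 + (-1)²·34.5 = 46.5
SD(S) = √46.5 ≈ 6.819

6.819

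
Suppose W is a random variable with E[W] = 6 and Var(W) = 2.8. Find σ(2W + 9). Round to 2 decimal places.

Var(2W + 9) = (2)²·2.8 = 11.2
σ(2W + 9) = √11.2 ≈ 3.35

3.35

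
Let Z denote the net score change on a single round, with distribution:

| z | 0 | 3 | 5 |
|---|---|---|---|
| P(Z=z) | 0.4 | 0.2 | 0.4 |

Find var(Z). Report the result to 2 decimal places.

E[Z] = (0)(0.4) + (3)(0.2) + (5)(0.4) = 2.6
E[Z²] = (0)²(0.4) + (3)²(0.2) + (5)²(0.4) = 11.8
var(Z) = E[Z²] − (E[Z])² = 11.8 − (2.6)² = 5.04

5.04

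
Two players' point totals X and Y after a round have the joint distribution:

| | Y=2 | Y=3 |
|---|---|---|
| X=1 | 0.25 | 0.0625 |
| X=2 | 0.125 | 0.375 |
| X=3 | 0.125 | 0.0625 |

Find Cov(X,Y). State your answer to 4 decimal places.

0.0625

E[X] = 1.875,  E[Y] = 2.5
E[XY] = 4.75
Cov(X,Y) = E[XY] − E[X]E[Y] = 4.75 − (1.875)(2.5) = 0.0625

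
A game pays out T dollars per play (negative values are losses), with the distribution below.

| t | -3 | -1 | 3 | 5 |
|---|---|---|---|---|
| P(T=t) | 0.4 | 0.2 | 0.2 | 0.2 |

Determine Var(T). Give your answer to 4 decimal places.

10.5600

E[T] = (-3)(0.4) + (-1)(0.2) + (3)(0.2) + (5)(0.2) = 0.2
E[T²] = (-3)²(0.4) + (-1)²(0.2) + (3)²(0.2) + (5)²(0.2) = 10.6
Var(T) = E[T²] − (E[T])² = 10.6 − (0.2)² = 10.56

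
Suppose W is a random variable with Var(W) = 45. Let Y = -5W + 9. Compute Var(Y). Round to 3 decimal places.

1125.000

Var(-5W + 9) = (-5)²·Var(W) = 25·45 = 1125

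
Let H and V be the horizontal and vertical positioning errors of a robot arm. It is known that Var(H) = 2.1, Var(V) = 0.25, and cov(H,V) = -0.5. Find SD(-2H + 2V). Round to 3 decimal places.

Var(-2H + 2V) = (-2)²·Var(H) + (2)²·Var(V) + 2·(-2)·(2)·cov(H,V)
= 4·2.1 + 4·0.25 + -8·-0.5 = 13.4
SD(-2H + 2V) = √13.4 ≈ 3.661

3.661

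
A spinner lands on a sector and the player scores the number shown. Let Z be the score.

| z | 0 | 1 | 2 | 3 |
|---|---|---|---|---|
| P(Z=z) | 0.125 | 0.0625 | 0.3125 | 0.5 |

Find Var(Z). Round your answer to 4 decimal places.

1.0273

E[Z] = (0)(0.125) + (1)(0.0625) + (2)(0.3125) + (3)(0.5) = 2.1875
E[Z²] = (0)²(0.125) + (1)²(0.0625) + (2)²(0.3125) + (3)²(0.5) = 5.8125
Var(Z) = E[Z²] − (E[Z])² = 5.8125 − (2.1875)² = 1.02734375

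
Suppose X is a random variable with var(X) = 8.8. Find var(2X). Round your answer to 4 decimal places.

var(2X) = (2)²·var(X) = 4·8.8 = 35.2

35.2000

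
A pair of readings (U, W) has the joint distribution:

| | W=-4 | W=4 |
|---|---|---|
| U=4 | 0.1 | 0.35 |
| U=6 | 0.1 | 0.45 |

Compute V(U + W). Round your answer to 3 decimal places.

11.550

E[U] = 5.1,  E[W] = 2.4,  E[UW] = 12.4
V(U) = 27 − (5.1)² = 0.99;  V(W) = 16 − (2.4)² = 10.24
Cov(U,W) = 12.4 − (5.1)(2.4) = 0.16
V(U + W) = (1)²·0.99 + (1)²·10.24 + 2·(1)·(1)·0.16 = 11.55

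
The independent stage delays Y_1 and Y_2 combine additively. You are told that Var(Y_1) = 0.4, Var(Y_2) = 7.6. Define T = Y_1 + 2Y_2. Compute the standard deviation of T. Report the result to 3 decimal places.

5.550

By independence, Var(T) = (1)²Var(Y_1) + (2)²Var(Y_2)
= (1)²·0.4 + (2)²·7.6 = 30.8
SD(T) = √30.8 ≈ 5.550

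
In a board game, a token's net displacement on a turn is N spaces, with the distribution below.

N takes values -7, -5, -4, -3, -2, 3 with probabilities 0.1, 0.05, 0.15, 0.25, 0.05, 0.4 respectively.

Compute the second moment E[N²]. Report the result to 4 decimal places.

E[N²] = (-7)²(0.1) + (-5)²(0.05) + (-4)²(0.15) + (-3)²(0.25) + (-2)²(0.05) + (3)²(0.4) = 14.6

14.6000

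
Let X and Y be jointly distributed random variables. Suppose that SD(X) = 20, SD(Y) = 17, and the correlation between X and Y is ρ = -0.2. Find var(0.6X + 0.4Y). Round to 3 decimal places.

157.600

var(X) = (20)² = 400;  var(Y) = (17)² = 289
cov(X,Y) = ρ·SD(X)·SD(Y) = -0.2·20·17 = -68
var(0.6X + 0.4Y) = (0.6)²·var(X) + (0.4)²·var(Y) + 2·(0.6)·(0.4)·cov(X,Y)
= 0.36·400 + 0.16·289 + 0.48·-68 = 157.6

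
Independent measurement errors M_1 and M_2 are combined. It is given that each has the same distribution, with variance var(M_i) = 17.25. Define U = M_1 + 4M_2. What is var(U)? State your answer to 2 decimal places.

293.25

By independence, var(U) = (1)²var(M_1) + (4)²var(M_2)
= (1)²·17.25 + (4)²·17.25 = 293.25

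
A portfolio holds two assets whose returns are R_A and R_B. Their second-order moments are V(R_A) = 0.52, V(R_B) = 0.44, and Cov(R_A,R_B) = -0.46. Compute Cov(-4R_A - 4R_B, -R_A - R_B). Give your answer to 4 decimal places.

Cov(-4R_A - 4R_B, -R_A - R_B) = (-4)(-1)V(R_A) + (-4)(-1)V(R_B) + [(-4)(-1) + (-4)(-1)]Cov(R_A,R_B)
= 4·0.52 + 4·0.44 + 8·-0.46 = 0.16

0.1600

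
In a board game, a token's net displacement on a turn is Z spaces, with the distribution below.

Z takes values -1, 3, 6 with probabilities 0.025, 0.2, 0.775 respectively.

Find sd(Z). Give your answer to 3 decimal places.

1.557

E[Z] = (-1)(0.025) + (3)(0.2) + (6)(0.775) = 5.225
E[Z²] = (-1)²(0.025) + (3)²(0.2) + (6)²(0.775) = 29.725
Var(Z) = E[Z²] − (E[Z])² = 29.725 − (5.225)² = 2.424375
sd(Z) = √2.424375 ≈ 1.557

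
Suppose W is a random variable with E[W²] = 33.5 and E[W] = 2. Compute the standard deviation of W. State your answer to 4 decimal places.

5.4314

V(W) = 33.5 − (2)² = 29.5
SD(W) = √29.5 ≈ 5.4314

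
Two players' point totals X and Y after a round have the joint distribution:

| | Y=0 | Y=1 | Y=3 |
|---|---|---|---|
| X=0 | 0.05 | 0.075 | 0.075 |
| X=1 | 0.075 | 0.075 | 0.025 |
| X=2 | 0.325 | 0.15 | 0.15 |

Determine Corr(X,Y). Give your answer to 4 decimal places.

-0.1514

E[X] = 1.425,  E[Y] = 1.05
E[XY] = 1.35
cov(X,Y) = E[XY] − E[X]E[Y] = 1.35 − (1.425)(1.05) = -0.14625
var(X) = 0.644375,  var(Y) = 1.4475
ρ = -0.14625 / √(0.644375·1.4475) ≈ -0.1514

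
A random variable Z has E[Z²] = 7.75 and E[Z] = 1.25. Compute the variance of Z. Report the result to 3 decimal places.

Var(Z) = 7.75 − (1.25)² = 6.1875

6.188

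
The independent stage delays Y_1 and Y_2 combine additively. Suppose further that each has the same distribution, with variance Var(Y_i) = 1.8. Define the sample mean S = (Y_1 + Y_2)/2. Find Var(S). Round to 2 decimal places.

0.90

By independence, Var(S) = (0.5)²Var(Y_1) + (0.5)²Var(Y_2)
= (0.5)²·1.8 + (0.5)²·1.8 = 0.9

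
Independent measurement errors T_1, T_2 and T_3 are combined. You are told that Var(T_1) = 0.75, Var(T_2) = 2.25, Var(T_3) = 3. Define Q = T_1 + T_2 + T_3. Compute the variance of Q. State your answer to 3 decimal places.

6.000

By independence, Var(Q) = (1)²Var(T_1) + (1)²Var(T_2) + (1)²Var(T_3)
= (1)²·0.75 + (1)²·2.25 + (1)²·3 = 6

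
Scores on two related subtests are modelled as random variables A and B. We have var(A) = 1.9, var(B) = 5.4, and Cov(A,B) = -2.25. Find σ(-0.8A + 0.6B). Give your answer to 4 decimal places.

2.3065

var(-0.8A + 0.6B) = (-0.8)²·var(A) + (0.6)²·var(B) + 2·(-0.8)·(0.6)·Cov(A,B)
= 0.64·1.9 + 0.36·5.4 + -0.96·-2.25 = 5.32
σ(-0.8A + 0.6B) = √5.32 ≈ 2.3065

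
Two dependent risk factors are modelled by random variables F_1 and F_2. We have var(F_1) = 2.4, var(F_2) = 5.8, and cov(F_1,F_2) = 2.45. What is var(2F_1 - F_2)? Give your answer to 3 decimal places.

var(2F_1 - F_2) = (2)²·var(F_1) + (-1)²·var(F_2) + 2·(2)·(-1)·cov(F_1,F_2)
= 4·2.4 + 1·5.8 + -4·2.45 = 5.6

5.600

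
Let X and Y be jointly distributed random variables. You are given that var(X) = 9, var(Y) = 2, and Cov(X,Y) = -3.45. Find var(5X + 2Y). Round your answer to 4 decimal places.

164.0000

var(5X + 2Y) = (5)²·var(X) + (2)²·var(Y) + 2·(5)·(2)·Cov(X,Y)
= 25·9 + 4·2 + 20·-3.45 = 164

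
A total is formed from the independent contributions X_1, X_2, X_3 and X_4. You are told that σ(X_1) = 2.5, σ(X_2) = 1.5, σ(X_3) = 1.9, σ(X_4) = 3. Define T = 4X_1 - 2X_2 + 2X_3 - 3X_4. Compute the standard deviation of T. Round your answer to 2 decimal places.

14.30

Var(X_1) = 6.25, Var(X_2) = 2.25, Var(X_3) = 3.61, Var(X_4) = 9
By independence, Var(T) = (4)²Var(X_1) + (-2)²Var(X_2) + (2)²Var(X_3) + (-3)²Var(X_4)
= (4)²·6.25 + (-2)²·2.25 + (2)²·3.61 + (-3)²·9 = 204.44
σ(T) = √204.44 ≈ 14.30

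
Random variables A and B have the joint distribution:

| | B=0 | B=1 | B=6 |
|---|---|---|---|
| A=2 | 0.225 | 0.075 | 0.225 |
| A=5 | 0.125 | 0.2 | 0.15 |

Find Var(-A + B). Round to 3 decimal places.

E[A] = 3.425,  E[B] = 2.525,  E[AB] = 8.35
Var(A) = 13.975 − (3.425)² = 2.244375;  Var(B) = 13.775 − (2.525)² = 7.399375
Cov(A,B) = 8.35 − (3.425)(2.525) = -0.298125
Var(-A + B) = (-1)²·2.244375 + (1)²·7.399375 + 2·(-1)·(1)·-0.298125 = 10.24

10.240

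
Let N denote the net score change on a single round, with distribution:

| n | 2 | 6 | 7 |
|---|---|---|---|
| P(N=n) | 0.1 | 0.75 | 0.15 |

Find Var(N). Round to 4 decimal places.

E[N] = (2)(0.1) + (6)(0.75) + (7)(0.15) = 5.75
E[N²] = (2)²(0.1) + (6)²(0.75) + (7)²(0.15) = 34.75
Var(N) = E[N²] − (E[N])² = 34.75 − (5.75)² = 1.6875

1.6875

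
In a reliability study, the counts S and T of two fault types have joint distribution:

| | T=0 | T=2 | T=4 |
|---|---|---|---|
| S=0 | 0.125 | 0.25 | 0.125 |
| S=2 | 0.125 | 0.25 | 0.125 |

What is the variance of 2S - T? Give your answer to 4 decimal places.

6.0000

E[S] = 1,  E[T] = 2,  E[ST] = 2
Var(S) = 2 − (1)² = 1;  Var(T) = 6 − (2)² = 2
Cov(S,T) = 2 − (1)(2) = 0
Var(2S - T) = (2)²·1 + (-1)²·2 + 2·(2)·(-1)·0 = 6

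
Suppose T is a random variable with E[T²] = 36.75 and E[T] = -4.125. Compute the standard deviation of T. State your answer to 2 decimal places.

Var(T) = 36.75 − (-4.125)² = 19.734375
σ(T) = √19.734375 ≈ 4.44

4.44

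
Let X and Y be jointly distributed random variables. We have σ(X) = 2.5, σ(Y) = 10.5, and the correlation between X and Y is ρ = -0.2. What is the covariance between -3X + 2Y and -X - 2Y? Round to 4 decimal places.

V(X) = (2.5)² = 6.25;  V(Y) = (10.5)² = 110.25
Cov(X,Y) = ρ·σ(X)·σ(Y) = -0.2·2.5·10.5 = -5.25
Cov(-3X + 2Y, -X - 2Y) = (-3)(-1)V(X) + (2)(-2)V(Y) + [(-3)(-2) + (2)(-1)]Cov(X,Y)
= 3·6.25 + -4·110.25 + 4·-5.25 = -443.25

-443.2500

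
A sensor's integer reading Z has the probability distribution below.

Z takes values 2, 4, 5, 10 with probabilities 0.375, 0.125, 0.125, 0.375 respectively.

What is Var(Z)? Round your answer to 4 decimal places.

12.4844

E[Z] = (2)(0.375) + (4)(0.125) + (5)(0.125) + (10)(0.375) = 5.625
E[Z²] = (2)²(0.375) + (4)²(0.125) + (5)²(0.125) + (10)²(0.375) = 44.125
Var(Z) = E[Z²] − (E[Z])² = 44.125 − (5.625)² = 12.484375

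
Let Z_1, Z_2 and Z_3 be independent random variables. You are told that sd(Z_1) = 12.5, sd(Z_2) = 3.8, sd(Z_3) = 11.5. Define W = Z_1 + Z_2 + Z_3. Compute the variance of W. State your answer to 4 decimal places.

302.9400

Var(Z_1) = 156.25, Var(Z_2) = 14.44, Var(Z_3) = 132.25
By independence, Var(W) = (1)²Var(Z_1) + (1)²Var(Z_2) + (1)²Var(Z_3)
= (1)²·156.25 + (1)²·14.44 + (1)²·132.25 = 302.94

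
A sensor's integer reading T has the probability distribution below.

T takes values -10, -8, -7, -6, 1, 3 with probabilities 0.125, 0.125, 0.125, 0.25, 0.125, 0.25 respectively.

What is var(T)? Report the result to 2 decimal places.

23.94

E[T] = (-10)(0.125) + (-8)(0.125) + (-7)(0.125) + (-6)(0.25) + (1)(0.125) + (3)(0.25) = -3.75
E[T²] = (-10)²(0.125) + (-8)²(0.125) + (-7)²(0.125) + (-6)²(0.25) + (1)²(0.125) + (3)²(0.25) = 38
var(T) = E[T²] − (E[T])² = 38 − (-3.75)² = 23.9375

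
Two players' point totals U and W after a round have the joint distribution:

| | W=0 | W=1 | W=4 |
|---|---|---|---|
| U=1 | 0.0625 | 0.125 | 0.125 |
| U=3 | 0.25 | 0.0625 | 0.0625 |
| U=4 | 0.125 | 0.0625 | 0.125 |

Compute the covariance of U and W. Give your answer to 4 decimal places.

-0.2188

E[U] = 2.6875,  E[W] = 1.5
E[UW] = 3.8125
cov(U,W) = E[UW] − E[U]E[W] = 3.8125 − (2.6875)(1.5) = -0.21875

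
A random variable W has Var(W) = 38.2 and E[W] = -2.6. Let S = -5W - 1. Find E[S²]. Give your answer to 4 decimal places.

E[-5W - 1] = -5·-2.6 − 1 = 12
Var(-5W - 1) = (-5)²·38.2 = 955
E[S²] = Var(S) + (E[S])² = 955 + (12)² = 1099

1099.0000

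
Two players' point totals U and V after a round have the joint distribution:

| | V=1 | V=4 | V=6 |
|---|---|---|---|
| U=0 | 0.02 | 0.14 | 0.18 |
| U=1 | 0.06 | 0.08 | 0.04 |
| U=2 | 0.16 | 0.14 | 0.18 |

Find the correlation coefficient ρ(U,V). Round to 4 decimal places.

E[U] = 1.14,  E[V] = 4.08
E[UV] = 4.22
Cov(U,V) = E[UV] − E[U]E[V] = 4.22 − (1.14)(4.08) = -0.4312
var(U) = 0.8004,  var(V) = 3.7536
ρ = -0.4312 / √(0.8004·3.7536) ≈ -0.2488

-0.2488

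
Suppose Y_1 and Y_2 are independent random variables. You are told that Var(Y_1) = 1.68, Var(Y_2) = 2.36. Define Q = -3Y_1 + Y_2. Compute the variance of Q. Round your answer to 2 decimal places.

17.48

By independence, Var(Q) = (-3)²Var(Y_1) + (1)²Var(Y_2)
= (-3)²·1.68 + (1)²·2.36 = 17.48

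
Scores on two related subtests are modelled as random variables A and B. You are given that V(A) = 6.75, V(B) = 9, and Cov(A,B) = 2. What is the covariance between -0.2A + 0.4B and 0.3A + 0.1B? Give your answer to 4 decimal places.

Cov(-0.2A + 0.4B, 0.3A + 0.1B) = (-0.2)(0.3)V(A) + (0.4)(0.1)V(B) + [(-0.2)(0.1) + (0.4)(0.3)]Cov(A,B)
= -0.06·6.75 + 0.04·9 + 0.1·2 = 0.155

0.1550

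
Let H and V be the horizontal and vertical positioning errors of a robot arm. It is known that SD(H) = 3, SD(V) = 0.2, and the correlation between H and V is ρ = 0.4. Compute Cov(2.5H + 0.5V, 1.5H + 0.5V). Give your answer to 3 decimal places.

Var(H) = (3)² = 9;  Var(V) = (0.2)² = 0.04
Cov(H,V) = ρ·SD(H)·SD(V) = 0.4·3·0.2 = 0.24
Cov(2.5H + 0.5V, 1.5H + 0.5V) = (2.5)(1.5)Var(H) + (0.5)(0.5)Var(V) + [(2.5)(0.5) + (0.5)(1.5)]Cov(H,V)
= 3.75·9 + 0.25·0.04 + 2·0.24 = 34.24

34.240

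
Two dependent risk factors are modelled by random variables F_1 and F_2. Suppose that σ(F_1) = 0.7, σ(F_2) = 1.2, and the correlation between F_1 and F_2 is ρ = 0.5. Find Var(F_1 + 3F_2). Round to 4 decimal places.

Var(F_1) = (0.7)² = 0.49;  Var(F_2) = (1.2)² = 1.44
Cov(F_1,F_2) = ρ·σ(F_1)·σ(F_2) = 0.5·0.7·1.2 = 0.42
Var(F_1 + 3F_2) = (1)²·Var(F_1) + (3)²·Var(F_2) + 2·(1)·(3)·Cov(F_1,F_2)
= 1·0.49 + 9·1.44 + 6·0.42 = 15.97

15.9700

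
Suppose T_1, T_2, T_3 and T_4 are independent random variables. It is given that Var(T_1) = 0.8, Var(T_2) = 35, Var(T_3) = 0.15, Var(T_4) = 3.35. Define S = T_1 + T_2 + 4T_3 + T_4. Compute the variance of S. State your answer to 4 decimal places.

41.5500

By independence, Var(S) = (1)²Var(T_1) + (1)²Var(T_2) + (4)²Var(T_3) + (1)²Var(T_4)
= (1)²·0.8 + (1)²·35 + (4)²·0.15 + (1)²·3.35 = 41.55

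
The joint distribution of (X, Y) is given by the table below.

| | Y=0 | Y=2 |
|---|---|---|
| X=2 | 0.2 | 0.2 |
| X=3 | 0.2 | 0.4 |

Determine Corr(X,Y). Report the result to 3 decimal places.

E[X] = 2.6,  E[Y] = 1.2
E[XY] = 3.2
Cov(X,Y) = E[XY] − E[X]E[Y] = 3.2 − (2.6)(1.2) = 0.08
V(X) = 0.24,  V(Y) = 0.96
ρ = 0.08 / √(0.24·0.96) ≈ 0.167

0.167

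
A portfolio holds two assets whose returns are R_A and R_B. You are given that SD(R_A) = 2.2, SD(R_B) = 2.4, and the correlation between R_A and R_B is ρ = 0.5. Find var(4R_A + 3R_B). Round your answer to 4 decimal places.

192.6400

var(R_A) = (2.2)² = 4.84;  var(R_B) = (2.4)² = 5.76
Cov(R_A,R_B) = ρ·SD(R_A)·SD(R_B) = 0.5·2.2·2.4 = 2.64
var(4R_A + 3R_B) = (4)²·var(R_A) + (3)²·var(R_B) + 2·(4)·(3)·Cov(R_A,R_B)
= 16·4.84 + 9·5.76 + 24·2.64 = 192.64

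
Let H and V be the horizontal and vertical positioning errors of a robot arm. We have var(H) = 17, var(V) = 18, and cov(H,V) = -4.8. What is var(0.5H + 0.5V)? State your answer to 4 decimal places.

6.3500

var(0.5H + 0.5V) = (0.5)²·var(H) + (0.5)²·var(V) + 2·(0.5)·(0.5)·cov(H,V)
= 0.25·17 + 0.25·18 + 0.5·-4.8 = 6.35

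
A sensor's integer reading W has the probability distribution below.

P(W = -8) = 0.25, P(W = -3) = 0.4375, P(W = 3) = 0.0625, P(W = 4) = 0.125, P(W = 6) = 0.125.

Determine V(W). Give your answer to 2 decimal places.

23.48

E[W] = (-8)(0.25) + (-3)(0.4375) + (3)(0.0625) + (4)(0.125) + (6)(0.125) = -1.875
E[W²] = (-8)²(0.25) + (-3)²(0.4375) + (3)²(0.0625) + (4)²(0.125) + (6)²(0.125) = 27
V(W) = E[W²] − (E[W])² = 27 − (-1.875)² = 23.484375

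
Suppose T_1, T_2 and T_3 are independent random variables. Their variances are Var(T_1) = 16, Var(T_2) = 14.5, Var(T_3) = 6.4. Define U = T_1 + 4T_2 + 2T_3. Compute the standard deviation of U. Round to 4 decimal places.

By independence, Var(U) = (1)²Var(T_1) + (4)²Var(T_2) + (2)²Var(T_3)
= (1)²·16 + (4)²·14.5 + (2)²·6.4 = 273.6
σ(U) = √273.6 ≈ 16.5409

16.5409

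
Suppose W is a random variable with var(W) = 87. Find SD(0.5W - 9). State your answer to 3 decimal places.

var(0.5W - 9) = (0.5)²·87 = 21.75
SD(0.5W - 9) = √21.75 ≈ 4.664

4.664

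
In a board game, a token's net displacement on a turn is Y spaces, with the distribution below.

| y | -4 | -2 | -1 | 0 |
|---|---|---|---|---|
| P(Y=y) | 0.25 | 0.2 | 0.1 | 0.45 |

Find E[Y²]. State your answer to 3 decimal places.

4.900

E[Y²] = (-4)²(0.25) + (-2)²(0.2) + (-1)²(0.1) + (0)²(0.45) = 4.9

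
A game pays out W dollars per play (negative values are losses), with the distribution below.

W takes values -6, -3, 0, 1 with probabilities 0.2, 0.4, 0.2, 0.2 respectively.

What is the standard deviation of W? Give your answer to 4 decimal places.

E[W] = (-6)(0.2) + (-3)(0.4) + (0)(0.2) + (1)(0.2) = -2.2
E[W²] = (-6)²(0.2) + (-3)²(0.4) + (0)²(0.2) + (1)²(0.2) = 11
Var(W) = E[W²] − (E[W])² = 11 − (-2.2)² = 6.16
SD(W) = √6.16 ≈ 2.4819

2.4819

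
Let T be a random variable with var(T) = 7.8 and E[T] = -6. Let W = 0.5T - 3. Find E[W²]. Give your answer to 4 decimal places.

37.9500

E[0.5T - 3] = 0.5·-6 − 3 = -6
var(0.5T - 3) = (0.5)²·7.8 = 1.95
E[W²] = var(W) + (E[W])² = 1.95 + (-6)² = 37.95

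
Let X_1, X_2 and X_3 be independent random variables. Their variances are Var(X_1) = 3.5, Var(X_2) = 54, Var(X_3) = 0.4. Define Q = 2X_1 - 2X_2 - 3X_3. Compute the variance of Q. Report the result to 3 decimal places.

By independence, Var(Q) = (2)²Var(X_1) + (-2)²Var(X_2) + (-3)²Var(X_3)
= (2)²·3.5 + (-2)²·54 + (-3)²·0.4 = 233.6

233.600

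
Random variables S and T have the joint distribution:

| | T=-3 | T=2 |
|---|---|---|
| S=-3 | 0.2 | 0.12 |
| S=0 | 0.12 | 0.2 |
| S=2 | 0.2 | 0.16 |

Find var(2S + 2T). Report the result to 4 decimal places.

E[S] = -0.24,  E[T] = -0.6,  E[ST] = 0.52
var(S) = 4.32 − (-0.24)² = 4.2624;  var(T) = 6.6 − (-0.6)² = 6.24
Cov(S,T) = 0.52 − (-0.24)(-0.6) = 0.376
var(2S + 2T) = (2)²·4.2624 + (2)²·6.24 + 2·(2)·(2)·0.376 = 45.0176

45.0176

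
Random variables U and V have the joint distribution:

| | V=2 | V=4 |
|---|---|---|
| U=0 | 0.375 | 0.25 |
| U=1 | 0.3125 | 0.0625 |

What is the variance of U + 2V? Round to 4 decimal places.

3.2344

E[U] = 0.375,  E[V] = 2.625,  E[UV] = 0.875
Var(U) = 0.375 − (0.375)² = 0.234375;  Var(V) = 7.75 − (2.625)² = 0.859375
cov(U,V) = 0.875 − (0.375)(2.625) = -0.109375
Var(U + 2V) = (1)²·0.234375 + (2)²·0.859375 + 2·(1)·(2)·-0.109375 = 3.234375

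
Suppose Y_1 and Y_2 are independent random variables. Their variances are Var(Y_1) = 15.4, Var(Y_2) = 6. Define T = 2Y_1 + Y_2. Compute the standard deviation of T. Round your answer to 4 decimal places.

8.2219

By independence, Var(T) = (2)²Var(Y_1) + (1)²Var(Y_2)
= (2)²·15.4 + (1)²·6 = 67.6
SD(T) = √67.6 ≈ 8.2219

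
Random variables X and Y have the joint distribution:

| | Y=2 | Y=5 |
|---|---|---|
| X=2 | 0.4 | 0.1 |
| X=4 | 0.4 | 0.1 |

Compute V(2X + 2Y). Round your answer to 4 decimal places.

E[X] = 3,  E[Y] = 2.6,  E[XY] = 7.8
V(X) = 10 − (3)² = 1;  V(Y) = 8.2 − (2.6)² = 1.44
cov(X,Y) = 7.8 − (3)(2.6) = 0
V(2X + 2Y) = (2)²·1 + (2)²·1.44 + 2·(2)·(2)·0 = 9.76

9.7600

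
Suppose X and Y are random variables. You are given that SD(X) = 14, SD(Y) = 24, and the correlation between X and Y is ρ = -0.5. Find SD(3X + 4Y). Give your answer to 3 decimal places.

var(X) = (14)² = 196;  var(Y) = (24)² = 576
cov(X,Y) = ρ·SD(X)·SD(Y) = -0.5·14·24 = -168
var(3X + 4Y) = (3)²·var(X) + (4)²·var(Y) + 2·(3)·(4)·cov(X,Y)
= 9·196 + 16·576 + 24·-168 = 6948
SD(3X + 4Y) = √6948 ≈ 83.355

83.355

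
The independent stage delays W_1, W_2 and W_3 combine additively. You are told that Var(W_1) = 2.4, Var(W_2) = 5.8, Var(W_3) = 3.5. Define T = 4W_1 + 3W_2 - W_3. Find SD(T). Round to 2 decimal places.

By independence, Var(T) = (4)²Var(W_1) + (3)²Var(W_2) + (-1)²Var(W_3)
= (4)²·2.4 + (3)²·5.8 + (-1)²·3.5 = 94.1
SD(T) = √94.1 ≈ 9.70

9.70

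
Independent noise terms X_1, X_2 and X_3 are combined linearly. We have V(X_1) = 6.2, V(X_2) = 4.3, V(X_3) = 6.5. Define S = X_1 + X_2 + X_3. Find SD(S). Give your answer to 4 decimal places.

By independence, V(S) = (1)²V(X_1) + (1)²V(X_2) + (1)²V(X_3)
= (1)²·6.2 + (1)²·4.3 + (1)²·6.5 = 17
SD(S) = √17 ≈ 4.1231

4.1231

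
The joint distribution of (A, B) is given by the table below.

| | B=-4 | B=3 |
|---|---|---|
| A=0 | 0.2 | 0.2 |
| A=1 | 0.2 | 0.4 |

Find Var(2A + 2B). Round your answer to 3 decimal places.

50.240

E[A] = 0.6,  E[B] = 0.2,  E[AB] = 0.4
Var(A) = 0.6 − (0.6)² = 0.24;  Var(B) = 11.8 − (0.2)² = 11.76
Cov(A,B) = 0.4 − (0.6)(0.2) = 0.28
Var(2A + 2B) = (2)²·0.24 + (2)²·11.76 + 2·(2)·(2)·0.28 = 50.24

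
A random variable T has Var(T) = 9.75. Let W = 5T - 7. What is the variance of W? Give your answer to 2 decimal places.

Var(5T - 7) = (5)²·Var(T) = 25·9.75 = 243.75

243.75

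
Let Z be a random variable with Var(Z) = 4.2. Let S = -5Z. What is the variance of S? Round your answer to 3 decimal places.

Var(-5Z) = (-5)²·Var(Z) = 25·4.2 = 105

105.000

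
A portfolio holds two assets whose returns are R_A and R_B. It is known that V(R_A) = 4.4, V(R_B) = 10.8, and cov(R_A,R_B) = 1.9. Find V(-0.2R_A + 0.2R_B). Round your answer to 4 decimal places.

0.4560

V(-0.2R_A + 0.2R_B) = (-0.2)²·V(R_A) + (0.2)²·V(R_B) + 2·(-0.2)·(0.2)·cov(R_A,R_B)
= 0.04·4.4 + 0.04·10.8 + -0.08·1.9 = 0.456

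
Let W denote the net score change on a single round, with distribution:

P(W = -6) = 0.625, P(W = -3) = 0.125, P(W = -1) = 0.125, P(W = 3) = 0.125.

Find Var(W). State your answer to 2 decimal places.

E[W] = (-6)(0.625) + (-3)(0.125) + (-1)(0.125) + (3)(0.125) = -3.875
E[W²] = (-6)²(0.625) + (-3)²(0.125) + (-1)²(0.125) + (3)²(0.125) = 24.875
Var(W) = E[W²] − (E[W])² = 24.875 − (-3.875)² = 9.859375

9.86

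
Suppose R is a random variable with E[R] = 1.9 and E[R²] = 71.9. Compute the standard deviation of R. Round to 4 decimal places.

Var(R) = 71.9 − (1.9)² = 68.29
SD(R) = √68.29 ≈ 8.2638

8.2638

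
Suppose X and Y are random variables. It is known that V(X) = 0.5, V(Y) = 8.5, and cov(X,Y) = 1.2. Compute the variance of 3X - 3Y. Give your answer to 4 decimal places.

V(3X - 3Y) = (3)²·V(X) + (-3)²·V(Y) + 2·(3)·(-3)·cov(X,Y)
= 9·0.5 + 9·8.5 + -18·1.2 = 59.4

59.4000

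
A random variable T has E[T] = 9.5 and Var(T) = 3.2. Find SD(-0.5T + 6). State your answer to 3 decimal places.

0.894

Var(-0.5T + 6) = (-0.5)²·3.2 = 0.8
SD(-0.5T + 6) = √0.8 ≈ 0.894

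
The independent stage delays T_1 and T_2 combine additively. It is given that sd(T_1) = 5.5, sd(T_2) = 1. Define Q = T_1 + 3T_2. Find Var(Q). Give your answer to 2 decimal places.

Var(T_1) = 30.25, Var(T_2) = 1
By independence, Var(Q) = (1)²Var(T_1) + (3)²Var(T_2)
= (1)²·30.25 + (3)²·1 = 39.25

39.25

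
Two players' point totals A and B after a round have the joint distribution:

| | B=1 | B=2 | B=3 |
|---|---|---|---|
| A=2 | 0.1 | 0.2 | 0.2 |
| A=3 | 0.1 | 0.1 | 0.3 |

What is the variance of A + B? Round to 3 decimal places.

0.960

E[A] = 2.5,  E[B] = 2.3,  E[AB] = 5.8
var(A) = 6.5 − (2.5)² = 0.25;  var(B) = 5.9 − (2.3)² = 0.61
Cov(A,B) = 5.8 − (2.5)(2.3) = 0.05
var(A + B) = (1)²·0.25 + (1)²·0.61 + 2·(1)·(1)·0.05 = 0.96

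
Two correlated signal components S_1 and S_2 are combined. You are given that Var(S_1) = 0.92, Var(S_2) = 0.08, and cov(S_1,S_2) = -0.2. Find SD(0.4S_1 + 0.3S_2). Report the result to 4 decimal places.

0.3262

Var(0.4S_1 + 0.3S_2) = (0.4)²·Var(S_1) + (0.3)²·Var(S_2) + 2·(0.4)·(0.3)·cov(S_1,S_2)
= 0.16·0.92 + 0.09·0.08 + 0.24·-0.2 = 0.1064
SD(0.4S_1 + 0.3S_2) = √0.1064 ≈ 0.3262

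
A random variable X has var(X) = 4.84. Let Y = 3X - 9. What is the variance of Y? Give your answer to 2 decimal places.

43.56

var(3X - 9) = (3)²·var(X) = 9·4.84 = 43.56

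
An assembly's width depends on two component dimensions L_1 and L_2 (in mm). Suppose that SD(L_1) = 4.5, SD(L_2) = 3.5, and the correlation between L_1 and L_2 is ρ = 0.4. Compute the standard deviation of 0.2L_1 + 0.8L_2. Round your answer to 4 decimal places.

3.2659

Var(L_1) = (4.5)² = 20.25;  Var(L_2) = (3.5)² = 12.25
Cov(L_1,L_2) = ρ·SD(L_1)·SD(L_2) = 0.4·4.5·3.5 = 6.3
Var(0.2L_1 + 0.8L_2) = (0.2)²·Var(L_1) + (0.8)²·Var(L_2) + 2·(0.2)·(0.8)·Cov(L_1,L_2)
= 0.04·20.25 + 0.64·12.25 + 0.32·6.3 = 10.666
SD(0.2L_1 + 0.8L_2) = √10.666 ≈ 3.2659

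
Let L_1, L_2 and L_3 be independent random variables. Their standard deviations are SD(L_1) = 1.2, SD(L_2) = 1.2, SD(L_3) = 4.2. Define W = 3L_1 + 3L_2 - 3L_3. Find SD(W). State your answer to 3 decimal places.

13.590

Var(L_1) = 1.44, Var(L_2) = 1.44, Var(L_3) = 17.64
By independence, Var(W) = (3)²Var(L_1) + (3)²Var(L_2) + (-3)²Var(L_3)
= (3)²·1.44 + (3)²·1.44 + (-3)²·17.64 = 184.68
SD(W) = √184.68 ≈ 13.590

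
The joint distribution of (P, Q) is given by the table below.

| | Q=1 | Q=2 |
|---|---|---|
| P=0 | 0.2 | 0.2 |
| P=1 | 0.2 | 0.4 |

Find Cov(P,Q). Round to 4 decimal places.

0.0400

E[P] = 0.6,  E[Q] = 1.6
E[PQ] = 1
Cov(P,Q) = E[PQ] − E[P]E[Q] = 1 − (0.6)(1.6) = 0.04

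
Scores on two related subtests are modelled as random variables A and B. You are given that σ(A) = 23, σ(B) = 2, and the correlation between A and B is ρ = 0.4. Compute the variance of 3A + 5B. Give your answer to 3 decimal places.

V(A) = (23)² = 529;  V(B) = (2)² = 4
cov(A,B) = ρ·σ(A)·σ(B) = 0.4·23·2 = 18.4
V(3A + 5B) = (3)²·V(A) + (5)²·V(B) + 2·(3)·(5)·cov(A,B)
= 9·529 + 25·4 + 30·18.4 = 5413

5413.000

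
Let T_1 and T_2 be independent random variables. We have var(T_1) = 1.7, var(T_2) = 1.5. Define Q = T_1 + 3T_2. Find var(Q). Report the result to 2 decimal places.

By independence, var(Q) = (1)²var(T_1) + (3)²var(T_2)
= (1)²·1.7 + (3)²·1.5 = 15.2

15.20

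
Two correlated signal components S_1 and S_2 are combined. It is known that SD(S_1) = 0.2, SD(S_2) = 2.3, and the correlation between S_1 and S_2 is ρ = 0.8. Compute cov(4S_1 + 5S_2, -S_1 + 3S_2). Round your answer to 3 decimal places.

Var(S_1) = (0.2)² = 0.04;  Var(S_2) = (2.3)² = 5.29
cov(S_1,S_2) = ρ·SD(S_1)·SD(S_2) = 0.8·0.2·2.3 = 0.368
cov(4S_1 + 5S_2, -S_1 + 3S_2) = (4)(-1)Var(S_1) + (5)(3)Var(S_2) + [(4)(3) + (5)(-1)]cov(S_1,S_2)
= -4·0.04 + 15·5.29 + 7·0.368 = 81.766

81.766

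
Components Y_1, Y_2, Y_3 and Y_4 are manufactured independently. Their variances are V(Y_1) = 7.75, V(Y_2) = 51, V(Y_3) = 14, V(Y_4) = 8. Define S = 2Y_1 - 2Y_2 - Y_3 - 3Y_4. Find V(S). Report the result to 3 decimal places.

321.000

By independence, V(S) = (2)²V(Y_1) + (-2)²V(Y_2) + (-1)²V(Y_3) + (-3)²V(Y_4)
= (2)²·7.75 + (-2)²·51 + (-1)²·14 + (-3)²·8 = 321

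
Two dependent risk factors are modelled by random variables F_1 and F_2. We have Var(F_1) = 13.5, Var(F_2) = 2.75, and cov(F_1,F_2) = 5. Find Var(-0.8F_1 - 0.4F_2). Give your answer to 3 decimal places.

12.280

Var(-0.8F_1 - 0.4F_2) = (-0.8)²·Var(F_1) + (-0.4)²·Var(F_2) + 2·(-0.8)·(-0.4)·cov(F_1,F_2)
= 0.64·13.5 + 0.16·2.75 + 0.64·5 = 12.28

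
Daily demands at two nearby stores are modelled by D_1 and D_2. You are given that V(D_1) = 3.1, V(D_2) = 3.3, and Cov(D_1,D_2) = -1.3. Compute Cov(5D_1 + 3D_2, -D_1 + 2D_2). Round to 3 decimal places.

Cov(5D_1 + 3D_2, -D_1 + 2D_2) = (5)(-1)V(D_1) + (3)(2)V(D_2) + [(5)(2) + (3)(-1)]Cov(D_1,D_2)
= -5·3.1 + 6·3.3 + 7·-1.3 = -4.8

-4.800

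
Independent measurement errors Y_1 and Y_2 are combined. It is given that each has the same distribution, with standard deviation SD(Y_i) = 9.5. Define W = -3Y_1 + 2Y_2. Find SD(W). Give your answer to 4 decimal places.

Var(Y_i) = (9.5)² = 90.25
By independence, Var(W) = (-3)²Var(Y_1) + (2)²Var(Y_2)
= (-3)²·90.25 + (2)²·90.25 = 1173.25
SD(W) = √1173.25 ≈ 34.2527

34.2527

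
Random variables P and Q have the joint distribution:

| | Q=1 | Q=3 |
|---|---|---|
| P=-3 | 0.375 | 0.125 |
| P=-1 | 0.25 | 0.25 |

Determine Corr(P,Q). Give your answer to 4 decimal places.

0.2582

E[P] = -2,  E[Q] = 1.75
E[PQ] = -3.25
cov(P,Q) = E[PQ] − E[P]E[Q] = -3.25 − (-2)(1.75) = 0.25
Var(P) = 1,  Var(Q) = 0.9375
ρ = 0.25 / √(1·0.9375) ≈ 0.2582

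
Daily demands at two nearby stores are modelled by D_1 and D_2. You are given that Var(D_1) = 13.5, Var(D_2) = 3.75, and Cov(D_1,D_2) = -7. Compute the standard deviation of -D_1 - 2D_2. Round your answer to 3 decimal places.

Var(-D_1 - 2D_2) = (-1)²·Var(D_1) + (-2)²·Var(D_2) + 2·(-1)·(-2)·Cov(D_1,D_2)
= 1·13.5 + 4·3.75 + 4·-7 = 0.5
σ(-D_1 - 2D_2) = √0.5 ≈ 0.707

0.707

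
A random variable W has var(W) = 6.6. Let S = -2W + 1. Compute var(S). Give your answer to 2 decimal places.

26.40

var(-2W + 1) = (-2)²·var(W) = 4·6.6 = 26.4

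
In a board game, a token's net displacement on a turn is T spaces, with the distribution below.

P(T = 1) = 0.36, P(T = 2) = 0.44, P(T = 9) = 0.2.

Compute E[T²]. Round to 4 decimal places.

E[T²] = (1)²(0.36) + (2)²(0.44) + (9)²(0.2) = 18.32

18.3200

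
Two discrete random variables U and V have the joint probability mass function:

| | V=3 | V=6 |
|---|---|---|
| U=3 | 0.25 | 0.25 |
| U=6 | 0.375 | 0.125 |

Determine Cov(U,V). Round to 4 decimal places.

E[U] = 4.5,  E[V] = 4.125
E[UV] = 18
Cov(U,V) = E[UV] − E[U]E[V] = 18 − (4.5)(4.125) = -0.5625

-0.5625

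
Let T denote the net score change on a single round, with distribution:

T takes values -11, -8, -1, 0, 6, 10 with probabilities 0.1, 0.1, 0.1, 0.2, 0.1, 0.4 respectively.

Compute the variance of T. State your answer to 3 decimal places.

55.440

E[T] = (-11)(0.1) + (-8)(0.1) + (-1)(0.1) + (0)(0.2) + (6)(0.1) + (10)(0.4) = 2.6
E[T²] = (-11)²(0.1) + (-8)²(0.1) + (-1)²(0.1) + (0)²(0.2) + (6)²(0.1) + (10)²(0.4) = 62.2
Var(T) = E[T²] − (E[T])² = 62.2 − (2.6)² = 55.44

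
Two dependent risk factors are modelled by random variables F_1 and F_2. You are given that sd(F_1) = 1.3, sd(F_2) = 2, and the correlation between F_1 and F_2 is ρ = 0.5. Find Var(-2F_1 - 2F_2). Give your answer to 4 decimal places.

Var(F_1) = (1.3)² = 1.69;  Var(F_2) = (2)² = 4
Cov(F_1,F_2) = ρ·sd(F_1)·sd(F_2) = 0.5·1.3·2 = 1.3
Var(-2F_1 - 2F_2) = (-2)²·Var(F_1) + (-2)²·Var(F_2) + 2·(-2)·(-2)·Cov(F_1,F_2)
= 4·1.69 + 4·4 + 8·1.3 = 33.16

33.1600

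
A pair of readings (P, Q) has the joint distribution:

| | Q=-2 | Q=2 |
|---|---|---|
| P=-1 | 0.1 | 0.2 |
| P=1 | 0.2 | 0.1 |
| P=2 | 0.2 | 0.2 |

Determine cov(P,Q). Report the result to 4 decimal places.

-0.4000

E[P] = 0.8,  E[Q] = 0
E[PQ] = -0.4
cov(P,Q) = E[PQ] − E[P]E[Q] = -0.4 − (0.8)(0) = -0.4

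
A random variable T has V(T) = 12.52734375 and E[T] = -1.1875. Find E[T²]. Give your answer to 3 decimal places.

E[T²] = V(T) + (E[T])² = 12.52734375 + (-1.1875)² = 13.9375

13.938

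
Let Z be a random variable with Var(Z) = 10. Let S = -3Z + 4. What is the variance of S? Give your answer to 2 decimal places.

Var(-3Z + 4) = (-3)²·Var(Z) = 9·10 = 90

90.00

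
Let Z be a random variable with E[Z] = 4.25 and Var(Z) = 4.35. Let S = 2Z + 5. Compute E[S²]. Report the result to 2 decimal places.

199.65

E[2Z + 5] = 2·4.25 + 5 = 13.5
Var(2Z + 5) = (2)²·4.35 = 17.4
E[S²] = Var(S) + (E[S])² = 17.4 + (13.5)² = 199.65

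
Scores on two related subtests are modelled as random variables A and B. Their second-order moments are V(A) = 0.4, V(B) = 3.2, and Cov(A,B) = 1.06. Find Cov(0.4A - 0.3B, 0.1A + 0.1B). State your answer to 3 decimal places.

-0.069

Cov(0.4A - 0.3B, 0.1A + 0.1B) = (0.4)(0.1)V(A) + (-0.3)(0.1)V(B) + [(0.4)(0.1) + (-0.3)(0.1)]Cov(A,B)
= 0.04·0.4 + -0.03·3.2 + 0.01·1.06 = -0.0694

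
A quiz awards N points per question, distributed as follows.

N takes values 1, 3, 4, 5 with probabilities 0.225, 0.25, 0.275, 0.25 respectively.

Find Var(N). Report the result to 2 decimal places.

E[N] = (1)(0.225) + (3)(0.25) + (4)(0.275) + (5)(0.25) = 3.325
E[N²] = (1)²(0.225) + (3)²(0.25) + (4)²(0.275) + (5)²(0.25) = 13.125
Var(N) = E[N²] − (E[N])² = 13.125 − (3.325)² = 2.069375

2.07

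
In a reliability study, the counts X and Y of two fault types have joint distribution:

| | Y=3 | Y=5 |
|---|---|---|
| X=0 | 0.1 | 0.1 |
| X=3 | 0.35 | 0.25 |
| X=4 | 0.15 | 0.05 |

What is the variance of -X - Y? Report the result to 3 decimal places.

2.440

E[X] = 2.6,  E[Y] = 3.8,  E[XY] = 9.7
var(X) = 8.6 − (2.6)² = 1.84;  var(Y) = 15.4 − (3.8)² = 0.96
Cov(X,Y) = 9.7 − (2.6)(3.8) = -0.18
var(-X - Y) = (-1)²·1.84 + (-1)²·0.96 + 2·(-1)·(-1)·-0.18 = 2.44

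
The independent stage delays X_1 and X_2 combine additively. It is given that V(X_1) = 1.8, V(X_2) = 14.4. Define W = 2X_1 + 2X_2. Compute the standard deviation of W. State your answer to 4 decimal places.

By independence, V(W) = (2)²V(X_1) + (2)²V(X_2)
= (2)²·1.8 + (2)²·14.4 = 64.8
SD(W) = √64.8 ≈ 8.0498

8.0498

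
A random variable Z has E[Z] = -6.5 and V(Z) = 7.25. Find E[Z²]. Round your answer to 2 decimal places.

49.50

E[Z²] = V(Z) + (E[Z])² = 7.25 + (-6.5)² = 49.5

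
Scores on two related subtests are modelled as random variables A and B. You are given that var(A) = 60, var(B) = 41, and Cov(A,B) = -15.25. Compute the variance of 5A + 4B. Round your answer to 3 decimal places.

1546.000

var(5A + 4B) = (5)²·var(A) + (4)²·var(B) + 2·(5)·(4)·Cov(A,B)
= 25·60 + 16·41 + 40·-15.25 = 1546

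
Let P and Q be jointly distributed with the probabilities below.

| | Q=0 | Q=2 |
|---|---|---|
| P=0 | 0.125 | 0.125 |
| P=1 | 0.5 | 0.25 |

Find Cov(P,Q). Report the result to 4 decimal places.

E[P] = 0.75,  E[Q] = 0.75
E[PQ] = 0.5
Cov(P,Q) = E[PQ] − E[P]E[Q] = 0.5 − (0.75)(0.75) = -0.0625

-0.0625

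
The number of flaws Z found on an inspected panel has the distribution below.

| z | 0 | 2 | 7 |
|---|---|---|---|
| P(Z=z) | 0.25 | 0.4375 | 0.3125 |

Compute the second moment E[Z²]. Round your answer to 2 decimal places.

17.06

E[Z²] = (0)²(0.25) + (2)²(0.4375) + (7)²(0.3125) = 17.0625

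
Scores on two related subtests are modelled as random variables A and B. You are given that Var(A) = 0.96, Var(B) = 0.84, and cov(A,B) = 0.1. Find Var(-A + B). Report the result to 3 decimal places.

1.600

Var(-A + B) = (-1)²·Var(A) + (1)²·Var(B) + 2·(-1)·(1)·cov(A,B)
= 1·0.96 + 1·0.84 + -2·0.1 = 1.6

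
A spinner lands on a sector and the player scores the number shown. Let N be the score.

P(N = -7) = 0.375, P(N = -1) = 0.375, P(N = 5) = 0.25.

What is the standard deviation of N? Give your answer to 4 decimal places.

4.6837

E[N] = (-7)(0.375) + (-1)(0.375) + (5)(0.25) = -1.75
E[N²] = (-7)²(0.375) + (-1)²(0.375) + (5)²(0.25) = 25
Var(N) = E[N²] − (E[N])² = 25 − (-1.75)² = 21.9375
sd(N) = √21.9375 ≈ 4.6837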